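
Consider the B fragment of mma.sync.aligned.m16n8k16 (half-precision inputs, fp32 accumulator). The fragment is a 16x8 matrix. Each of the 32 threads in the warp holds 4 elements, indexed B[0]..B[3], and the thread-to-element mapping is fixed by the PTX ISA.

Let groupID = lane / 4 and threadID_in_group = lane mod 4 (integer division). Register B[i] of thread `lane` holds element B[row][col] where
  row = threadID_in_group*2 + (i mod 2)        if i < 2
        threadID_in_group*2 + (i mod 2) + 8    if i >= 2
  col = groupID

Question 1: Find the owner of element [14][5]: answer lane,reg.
c=5->g=5  r=14->rb=1,t=3,b0=0
L=5*4+3=23  i=1*2+0=2

23,2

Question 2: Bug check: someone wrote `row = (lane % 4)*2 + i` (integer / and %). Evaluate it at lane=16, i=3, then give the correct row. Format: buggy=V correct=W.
`(lane % 4)*2 + i`[16,3]⇒3
L=16⇒gr=16>>2=4, th=16&3=0
[3]⇒row 0·2+1+8=9  col gr=4
row: 3 vs 9

buggy=3 correct=9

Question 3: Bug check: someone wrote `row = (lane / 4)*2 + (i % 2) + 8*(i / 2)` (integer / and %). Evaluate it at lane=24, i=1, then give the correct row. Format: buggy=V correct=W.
buggy=13 correct=1

`(lane / 4)*2 + (i % 2) + 8*(i / 2)`[24,1]⇒13
lane 24⇒24/4=6, 24 mod 4=0
i=1  r:2·0+1+0⇒1  c:6
row: 13 vs 1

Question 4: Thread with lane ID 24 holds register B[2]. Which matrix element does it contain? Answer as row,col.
L=24=>grp=24>>2=6, tig=24&3=0
[2]=>row 0·2+0+8=8  col grp=6

8,6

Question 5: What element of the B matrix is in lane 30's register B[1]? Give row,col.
5,7

lane 30->30/4=7, 30 mod 4=2
i=1  r:2·2+1+0->5  c:7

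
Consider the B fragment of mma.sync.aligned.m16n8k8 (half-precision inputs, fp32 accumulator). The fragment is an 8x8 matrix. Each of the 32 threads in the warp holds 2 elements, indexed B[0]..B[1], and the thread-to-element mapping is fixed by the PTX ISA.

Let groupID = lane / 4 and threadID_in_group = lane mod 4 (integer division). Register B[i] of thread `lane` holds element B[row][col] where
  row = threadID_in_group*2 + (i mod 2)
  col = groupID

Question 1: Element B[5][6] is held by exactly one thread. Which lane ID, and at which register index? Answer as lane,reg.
c=6⇒gr=6  r=5⇒th=2,odd=1
L=6*4+2=26  i=1=1

26,1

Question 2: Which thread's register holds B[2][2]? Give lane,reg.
9,0

c: 2->gid=2  r: 2->tid=1,i&1=0
L=2*4+1=9  i=0=0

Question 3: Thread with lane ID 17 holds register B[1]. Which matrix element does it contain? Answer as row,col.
3,4

17: G=4,T=1
[1] (1*2+1,4) = (3,4)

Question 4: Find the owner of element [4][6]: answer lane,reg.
c=6⇒gr=6  r=4⇒th=2,odd=0
L=6*4+2=26  i=0=0

26,0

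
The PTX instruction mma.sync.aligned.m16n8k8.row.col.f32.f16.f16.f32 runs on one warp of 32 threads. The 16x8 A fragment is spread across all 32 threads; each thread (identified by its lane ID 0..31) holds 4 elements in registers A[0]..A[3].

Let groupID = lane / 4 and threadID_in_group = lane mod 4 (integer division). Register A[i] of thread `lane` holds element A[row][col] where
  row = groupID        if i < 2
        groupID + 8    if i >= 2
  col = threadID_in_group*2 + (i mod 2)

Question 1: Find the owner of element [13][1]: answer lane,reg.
r:13=>grp=5,rB=1  c:1=>tig=0,lo=1
L=5*4+0=20  i=1*2+1=3

20,3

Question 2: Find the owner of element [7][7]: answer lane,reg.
31,1

r=7->g=7,rb=0  c=7->t=3,b0=1
L=7*4+3=31  i=0*2+1=1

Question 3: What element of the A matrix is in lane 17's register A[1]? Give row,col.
4,3

L=17->gid=17>>2=4, tid=17&3=1
[1]->row 4+0=4  col 1·2+1=3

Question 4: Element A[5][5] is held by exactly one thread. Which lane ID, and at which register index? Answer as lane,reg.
22,1

r=5→G=5,rhi=0  c=5→T=2,p=1
L=5*4+2=22  i=0*2+1=1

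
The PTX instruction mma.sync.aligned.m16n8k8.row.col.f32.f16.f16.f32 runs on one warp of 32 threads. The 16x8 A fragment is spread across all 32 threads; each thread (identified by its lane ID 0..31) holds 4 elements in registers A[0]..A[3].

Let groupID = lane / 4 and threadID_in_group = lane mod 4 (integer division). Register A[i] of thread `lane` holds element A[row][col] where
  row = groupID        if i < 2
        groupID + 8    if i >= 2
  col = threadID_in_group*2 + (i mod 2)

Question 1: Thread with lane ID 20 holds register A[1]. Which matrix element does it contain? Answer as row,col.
5,1

L=20->gid=20>>2=5, tid=20&3=0
[1]->row 5+0=5  col 0·2+1=1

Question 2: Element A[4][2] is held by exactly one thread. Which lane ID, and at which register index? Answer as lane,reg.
r=4⇒gr=4,Rb=0  c=2⇒th=1,odd=0
L=4*4+1=17  i=0*2+0=0

17,0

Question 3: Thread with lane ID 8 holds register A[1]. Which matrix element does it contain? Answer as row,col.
8: gid=2,tid=0
[1] (2+0,0*2+1) = (2,1)

2,1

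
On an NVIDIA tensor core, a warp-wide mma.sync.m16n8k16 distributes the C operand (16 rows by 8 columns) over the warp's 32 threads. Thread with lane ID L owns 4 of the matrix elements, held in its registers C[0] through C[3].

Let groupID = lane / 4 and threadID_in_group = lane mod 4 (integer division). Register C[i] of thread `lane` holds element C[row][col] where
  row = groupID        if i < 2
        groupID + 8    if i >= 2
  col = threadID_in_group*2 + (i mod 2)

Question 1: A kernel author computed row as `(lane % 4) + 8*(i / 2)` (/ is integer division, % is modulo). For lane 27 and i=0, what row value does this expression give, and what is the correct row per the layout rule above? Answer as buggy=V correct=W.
`(lane % 4) + 8*(i / 2)`[27,0]→3
lane 27→27/4=6, 27 mod 4=3
i=0  r:6+0→6  c:2·3+0→6
row: 3 vs 6

buggy=3 correct=6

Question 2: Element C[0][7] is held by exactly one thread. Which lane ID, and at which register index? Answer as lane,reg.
r=0→G=0,rhi=0  c=7→T=3,p=1
L=0*4+3=3  i=0*2+1=1

3,1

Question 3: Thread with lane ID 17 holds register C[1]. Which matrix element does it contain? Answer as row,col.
4,3

lane 17: grp=4 (17/4), tig=1 (17%4)
i=1: r=4+0=4, c=1*2+1=3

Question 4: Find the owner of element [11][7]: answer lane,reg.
r: 11->gid=3,r8=1  c: 7->tid=3,i&1=1
L=3*4+3=15  i=1*2+1=3

15,3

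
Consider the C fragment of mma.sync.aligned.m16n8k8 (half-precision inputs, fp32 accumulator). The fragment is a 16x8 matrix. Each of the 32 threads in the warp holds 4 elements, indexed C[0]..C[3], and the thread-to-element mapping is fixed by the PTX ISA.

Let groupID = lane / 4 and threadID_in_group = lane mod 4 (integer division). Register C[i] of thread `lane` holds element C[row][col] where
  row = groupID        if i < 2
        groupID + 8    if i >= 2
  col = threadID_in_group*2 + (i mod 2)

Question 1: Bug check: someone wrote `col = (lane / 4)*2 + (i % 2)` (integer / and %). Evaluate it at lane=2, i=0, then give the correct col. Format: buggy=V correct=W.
buggy=0 correct=4

`(lane / 4)*2 + (i % 2)`[2,0]->0
2: gid=0,tid=2
[0] (0+0,2*2+0) = (0,4)
col: 0 vs 4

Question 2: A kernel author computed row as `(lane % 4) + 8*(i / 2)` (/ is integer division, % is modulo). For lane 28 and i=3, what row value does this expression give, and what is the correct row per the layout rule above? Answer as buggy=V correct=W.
buggy=8 correct=15

`(lane % 4) + 8*(i / 2)`[28,3]=>8
28: grp=7,tig=0
[3] (7+8,0*2+1) = (15,1)
row: 8 vs 15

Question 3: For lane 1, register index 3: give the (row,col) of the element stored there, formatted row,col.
L=1⇒gr=1>>2=0, th=1&3=1
[3]⇒row 0+8=8  col 1·2+1=3

8,3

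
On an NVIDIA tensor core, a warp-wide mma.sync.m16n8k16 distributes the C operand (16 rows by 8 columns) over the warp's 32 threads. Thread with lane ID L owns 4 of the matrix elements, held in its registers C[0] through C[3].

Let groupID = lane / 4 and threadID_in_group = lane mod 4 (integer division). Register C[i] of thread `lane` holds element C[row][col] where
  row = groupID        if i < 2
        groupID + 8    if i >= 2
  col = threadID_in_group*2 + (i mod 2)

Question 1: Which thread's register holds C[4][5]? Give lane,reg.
18,1

r: 4->gid=4,r8=0  c: 5->tid=2,i&1=1
L=4*4+2=18  i=0*2+1=1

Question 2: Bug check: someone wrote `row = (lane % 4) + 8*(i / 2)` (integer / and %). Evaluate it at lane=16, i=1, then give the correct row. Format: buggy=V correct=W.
buggy=0 correct=4

`(lane % 4) + 8*(i / 2)`[16,1]→0
lane 16: G=4 (16/4), T=0 (16%4)
i=1: r=4+0=4, c=0*2+1=1
row: 0 vs 4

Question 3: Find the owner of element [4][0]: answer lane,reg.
r=4->g=4,rb=0  c=0->t=0,b0=0
L=4*4+0=16  i=0*2+0=0

16,0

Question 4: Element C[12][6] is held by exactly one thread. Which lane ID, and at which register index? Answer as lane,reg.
19,2

r=12->g=4,rb=1  c=6->t=3,b0=0
L=4*4+3=19  i=1*2+0=2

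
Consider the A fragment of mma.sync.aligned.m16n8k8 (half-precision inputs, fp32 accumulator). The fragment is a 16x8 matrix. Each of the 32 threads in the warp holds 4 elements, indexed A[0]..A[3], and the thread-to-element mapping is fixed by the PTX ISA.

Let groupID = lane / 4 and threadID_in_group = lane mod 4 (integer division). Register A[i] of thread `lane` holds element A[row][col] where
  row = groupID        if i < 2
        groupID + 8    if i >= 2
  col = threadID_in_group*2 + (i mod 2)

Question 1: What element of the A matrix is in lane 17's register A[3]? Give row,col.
12,3

lane 17→17/4=4, 17 mod 4=1
i=3  r:4+8→12  c:2·1+1→3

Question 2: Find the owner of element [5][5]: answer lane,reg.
22,1

r=5->g=5,rb=0  c=5->t=2,b0=1
L=5*4+2=22  i=0*2+1=1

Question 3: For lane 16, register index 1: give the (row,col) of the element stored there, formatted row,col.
4,1

16: gid=4,tid=0
[1] (4+0,0*2+1) = (4,1)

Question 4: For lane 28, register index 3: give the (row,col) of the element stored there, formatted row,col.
lane 28⇒28/4=7, 28 mod 4=0
i=3  r:7+8⇒15  c:2·0+1⇒1

15,1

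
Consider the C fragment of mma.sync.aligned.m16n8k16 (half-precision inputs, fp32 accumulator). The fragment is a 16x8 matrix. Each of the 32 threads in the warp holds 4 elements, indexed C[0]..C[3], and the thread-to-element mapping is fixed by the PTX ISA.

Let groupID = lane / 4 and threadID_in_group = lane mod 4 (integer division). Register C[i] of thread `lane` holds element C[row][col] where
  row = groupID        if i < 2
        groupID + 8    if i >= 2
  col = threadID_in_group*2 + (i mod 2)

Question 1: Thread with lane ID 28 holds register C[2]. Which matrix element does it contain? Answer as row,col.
15,0

lane 28⇒28/4=7, 28 mod 4=0
i=2  r:7+8⇒15  c:2·0+0⇒0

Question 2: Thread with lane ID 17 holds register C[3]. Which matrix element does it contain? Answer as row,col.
12,3

lane 17->17/4=4, 17 mod 4=1
i=3  r:4+8->12  c:2·1+1->3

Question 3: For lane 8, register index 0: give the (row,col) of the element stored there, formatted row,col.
lane 8: g=2 (8/4), t=0 (8%4)
i=0: r=2+0=2, c=0*2+0=0

2,0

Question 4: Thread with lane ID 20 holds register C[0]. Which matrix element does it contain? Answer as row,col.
5,0

lane 20: G=5 (20/4), T=0 (20%4)
i=0: r=5+0=5, c=0*2+0=0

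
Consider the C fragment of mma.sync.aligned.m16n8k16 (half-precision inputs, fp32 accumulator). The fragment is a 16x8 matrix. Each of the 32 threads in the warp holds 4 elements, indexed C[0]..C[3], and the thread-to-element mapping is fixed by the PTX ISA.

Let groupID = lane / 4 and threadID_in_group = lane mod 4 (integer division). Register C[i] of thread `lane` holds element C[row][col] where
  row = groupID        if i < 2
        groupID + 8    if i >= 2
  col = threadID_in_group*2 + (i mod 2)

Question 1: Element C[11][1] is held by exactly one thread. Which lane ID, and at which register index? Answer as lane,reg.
12,3

r=11->g=3,rb=1  c=1->t=0,b0=1
L=3*4+0=12  i=1*2+1=3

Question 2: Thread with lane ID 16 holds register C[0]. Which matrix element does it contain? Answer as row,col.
4,0

16: grp=4,tig=0
[0] (4+0,0*2+0) = (4,0)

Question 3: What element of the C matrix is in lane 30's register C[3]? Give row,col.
15,5

L=30⇒gr=30>>2=7, th=30&3=2
[3]⇒row 7+8=15  col 2·2+1=5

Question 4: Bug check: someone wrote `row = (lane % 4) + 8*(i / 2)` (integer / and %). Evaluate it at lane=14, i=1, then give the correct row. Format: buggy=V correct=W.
`(lane % 4) + 8*(i / 2)`[14,1]→2
14: G=3,T=2
[1] (3+0,2*2+1) = (3,5)
row: 2 vs 3

buggy=2 correct=3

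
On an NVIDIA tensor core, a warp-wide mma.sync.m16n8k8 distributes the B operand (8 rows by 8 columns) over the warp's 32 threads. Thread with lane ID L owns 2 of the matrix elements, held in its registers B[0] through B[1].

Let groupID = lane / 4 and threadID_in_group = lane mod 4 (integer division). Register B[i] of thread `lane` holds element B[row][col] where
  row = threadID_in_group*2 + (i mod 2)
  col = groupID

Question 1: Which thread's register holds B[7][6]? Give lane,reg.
c=6->g=6  r=7->t=3,b0=1
L=6*4+3=27  i=1=1

27,1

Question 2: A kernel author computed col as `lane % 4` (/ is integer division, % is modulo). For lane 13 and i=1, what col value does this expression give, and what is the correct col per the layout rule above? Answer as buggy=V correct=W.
`lane % 4`[13,1]->1
L=13->g=13>>2=3, t=13&3=1
[1]->row 1·2+1=3  col g=3
col: 1 vs 3

buggy=1 correct=3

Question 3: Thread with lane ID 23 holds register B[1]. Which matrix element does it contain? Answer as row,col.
7,5

23: grp=5,tig=3
[1] (3*2+1,5) = (7,5)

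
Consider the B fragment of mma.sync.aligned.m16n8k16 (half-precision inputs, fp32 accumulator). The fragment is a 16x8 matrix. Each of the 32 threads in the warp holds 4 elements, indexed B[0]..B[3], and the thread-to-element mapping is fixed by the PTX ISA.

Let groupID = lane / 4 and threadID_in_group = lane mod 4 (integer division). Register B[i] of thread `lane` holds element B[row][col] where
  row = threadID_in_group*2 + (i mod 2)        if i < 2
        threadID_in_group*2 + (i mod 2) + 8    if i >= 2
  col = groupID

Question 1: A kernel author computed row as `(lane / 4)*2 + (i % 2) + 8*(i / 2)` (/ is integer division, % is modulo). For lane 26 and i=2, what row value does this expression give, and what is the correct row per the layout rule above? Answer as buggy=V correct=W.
`(lane / 4)*2 + (i % 2) + 8*(i / 2)`[26,2]=>20
L=26=>grp=26>>2=6, tig=26&3=2
[2]=>row 2·2+0+8=12  col grp=6
row: 20 vs 12

buggy=20 correct=12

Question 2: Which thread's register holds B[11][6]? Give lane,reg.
c=6->g=6  r=11->rb=1,t=1,b0=1
L=6*4+1=25  i=1*2+1=3

25,3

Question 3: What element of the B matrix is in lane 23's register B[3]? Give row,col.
lane 23: G=5 (23/4), T=3 (23%4)
i=3: r=3*2+1+8=15, c=G=5

15,5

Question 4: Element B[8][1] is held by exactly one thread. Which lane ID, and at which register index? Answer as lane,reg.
c:1=>grp=1  r:8=>rB=1,tig=0,lo=0
L=1*4+0=4  i=1*2+0=2

4,2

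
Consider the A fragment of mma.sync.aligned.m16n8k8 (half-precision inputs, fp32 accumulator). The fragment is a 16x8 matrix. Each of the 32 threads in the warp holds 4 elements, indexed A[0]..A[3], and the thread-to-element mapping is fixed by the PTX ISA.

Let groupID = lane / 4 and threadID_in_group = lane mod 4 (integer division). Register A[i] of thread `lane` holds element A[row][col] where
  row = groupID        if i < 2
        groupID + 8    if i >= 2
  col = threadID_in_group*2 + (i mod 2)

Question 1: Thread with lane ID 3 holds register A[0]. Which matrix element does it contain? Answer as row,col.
0,6

3: gid=0,tid=3
[0] (0+0,3*2+0) = (0,6)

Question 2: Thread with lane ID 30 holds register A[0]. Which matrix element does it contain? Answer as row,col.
7,4

lane 30: grp=7 (30/4), tig=2 (30%4)
i=0: r=7+0=7, c=2*2+0=4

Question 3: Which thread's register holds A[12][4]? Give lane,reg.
18,2

r: 12->gid=4,r8=1  c: 4->tid=2,i&1=0
L=4*4+2=18  i=1*2+0=2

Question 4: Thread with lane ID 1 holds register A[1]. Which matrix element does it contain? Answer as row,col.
0,3

lane 1: gr=0 (1/4), th=1 (1%4)
i=1: r=0+0=0, c=1*2+1=3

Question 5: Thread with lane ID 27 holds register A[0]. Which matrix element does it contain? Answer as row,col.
27: grp=6,tig=3
[0] (6+0,3*2+0) = (6,6)

6,6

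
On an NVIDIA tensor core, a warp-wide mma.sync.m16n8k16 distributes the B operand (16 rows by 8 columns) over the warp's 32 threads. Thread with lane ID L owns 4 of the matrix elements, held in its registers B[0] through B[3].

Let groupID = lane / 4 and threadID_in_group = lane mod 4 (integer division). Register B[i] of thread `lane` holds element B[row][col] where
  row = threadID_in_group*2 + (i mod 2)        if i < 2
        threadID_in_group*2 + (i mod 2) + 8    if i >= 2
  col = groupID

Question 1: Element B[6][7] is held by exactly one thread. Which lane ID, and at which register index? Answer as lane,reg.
31,0

c: 7->gid=7  r: 6->r8=0,tid=3,i&1=0
L=7*4+3=31  i=0*2+0=0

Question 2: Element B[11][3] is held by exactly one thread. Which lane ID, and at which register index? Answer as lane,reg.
c=3⇒gr=3  r=11⇒Rb=1,th=1,odd=1
L=3*4+1=13  i=1*2+1=3

13,3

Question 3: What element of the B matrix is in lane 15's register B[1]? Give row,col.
7,3

15: gid=3,tid=3
[1] (3*2+1+0,3) = (7,3)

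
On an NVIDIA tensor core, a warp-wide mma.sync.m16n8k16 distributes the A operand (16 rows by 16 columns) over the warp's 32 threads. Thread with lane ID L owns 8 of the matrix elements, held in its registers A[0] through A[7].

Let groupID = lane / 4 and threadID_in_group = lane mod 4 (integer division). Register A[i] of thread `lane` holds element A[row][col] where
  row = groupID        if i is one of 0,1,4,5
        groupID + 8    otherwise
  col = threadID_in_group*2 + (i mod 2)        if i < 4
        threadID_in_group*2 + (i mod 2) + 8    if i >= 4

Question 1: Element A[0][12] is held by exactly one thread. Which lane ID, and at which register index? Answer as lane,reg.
2,4

r:0=>grp=0,rB=0  c:12=>cB=1,tig=2,lo=0
L=0*4+2=2  i=1*4+0*2+0=4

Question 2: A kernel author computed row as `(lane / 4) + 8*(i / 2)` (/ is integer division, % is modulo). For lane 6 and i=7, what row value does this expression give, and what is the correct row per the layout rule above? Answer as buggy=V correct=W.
`(lane / 4) + 8*(i / 2)`[6,7]=>25
lane 6=>6/4=1, 6 mod 4=2
i=7  r:1+8=>9  c:2·2+1+8=>13
row: 25 vs 9

buggy=25 correct=9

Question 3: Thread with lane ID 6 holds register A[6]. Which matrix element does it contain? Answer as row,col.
9,12

6: gid=1,tid=2
[6] (1+8,2*2+0+8) = (9,12)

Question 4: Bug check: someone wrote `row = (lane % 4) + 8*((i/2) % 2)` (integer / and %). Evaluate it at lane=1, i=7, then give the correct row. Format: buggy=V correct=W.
`(lane % 4) + 8*((i/2) % 2)`[1,7]->9
L=1->g=1>>2=0, t=1&3=1
[7]->row 0+8=8  col 1·2+1+8=11
row: 9 vs 8

buggy=9 correct=8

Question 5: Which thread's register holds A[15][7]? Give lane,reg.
31,3

r:15=>grp=7,rB=1  c:7=>cB=0,tig=3,lo=1
L=7*4+3=31  i=0*4+1*2+1=3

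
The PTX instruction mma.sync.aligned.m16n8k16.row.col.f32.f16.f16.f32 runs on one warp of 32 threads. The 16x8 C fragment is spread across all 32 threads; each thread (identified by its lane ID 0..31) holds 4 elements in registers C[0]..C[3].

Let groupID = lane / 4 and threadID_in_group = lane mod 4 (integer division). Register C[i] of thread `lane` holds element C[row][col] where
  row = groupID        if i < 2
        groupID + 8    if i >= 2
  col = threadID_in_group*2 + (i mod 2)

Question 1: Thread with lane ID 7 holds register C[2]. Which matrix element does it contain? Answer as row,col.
9,6

lane 7→7/4=1, 7 mod 4=3
i=2  r:1+8→9  c:2·3+0→6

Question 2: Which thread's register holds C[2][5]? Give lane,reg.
r=2→G=2,rhi=0  c=5→T=2,p=1
L=2*4+2=10  i=0*2+1=1

10,1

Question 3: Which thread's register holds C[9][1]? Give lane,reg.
r=9⇒gr=1,Rb=1  c=1⇒th=0,odd=1
L=1*4+0=4  i=1*2+1=3

4,3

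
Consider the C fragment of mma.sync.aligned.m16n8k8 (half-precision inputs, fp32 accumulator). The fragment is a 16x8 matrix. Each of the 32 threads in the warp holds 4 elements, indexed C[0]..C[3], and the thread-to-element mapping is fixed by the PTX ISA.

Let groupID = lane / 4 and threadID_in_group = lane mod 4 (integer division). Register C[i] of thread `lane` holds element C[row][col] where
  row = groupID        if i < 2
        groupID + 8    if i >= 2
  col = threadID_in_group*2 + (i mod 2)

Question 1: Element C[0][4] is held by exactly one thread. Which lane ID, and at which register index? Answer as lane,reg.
2,0

r=0→G=0,rhi=0  c=4→T=2,p=0
L=0*4+2=2  i=0*2+0=0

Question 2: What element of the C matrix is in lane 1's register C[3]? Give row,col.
8,3

lane 1: g=0 (1/4), t=1 (1%4)
i=3: r=0+8=8, c=1*2+1=3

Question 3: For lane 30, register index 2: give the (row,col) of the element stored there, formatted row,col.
15,4

lane 30⇒30/4=7, 30 mod 4=2
i=2  r:7+8⇒15  c:2·2+0⇒4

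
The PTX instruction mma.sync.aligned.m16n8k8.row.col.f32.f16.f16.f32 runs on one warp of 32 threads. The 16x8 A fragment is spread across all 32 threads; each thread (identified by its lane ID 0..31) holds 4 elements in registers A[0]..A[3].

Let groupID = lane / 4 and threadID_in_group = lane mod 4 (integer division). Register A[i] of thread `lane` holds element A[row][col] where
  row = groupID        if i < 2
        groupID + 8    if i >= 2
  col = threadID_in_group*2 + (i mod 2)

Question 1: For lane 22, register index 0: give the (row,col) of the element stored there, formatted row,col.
lane 22->22/4=5, 22 mod 4=2
i=0  r:5+0->5  c:2·2+0->4

5,4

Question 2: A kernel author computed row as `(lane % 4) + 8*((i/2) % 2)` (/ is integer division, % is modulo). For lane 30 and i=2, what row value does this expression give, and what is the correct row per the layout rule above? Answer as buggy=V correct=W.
buggy=10 correct=15

`(lane % 4) + 8*((i/2) % 2)`[30,2]=>10
lane 30=>30/4=7, 30 mod 4=2
i=2  r:7+8=>15  c:2·2+0=>4
row: 10 vs 15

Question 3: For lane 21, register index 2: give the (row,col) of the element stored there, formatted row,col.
L=21⇒gr=21>>2=5, th=21&3=1
[2]⇒row 5+8=13  col 1·2+0=2

13,2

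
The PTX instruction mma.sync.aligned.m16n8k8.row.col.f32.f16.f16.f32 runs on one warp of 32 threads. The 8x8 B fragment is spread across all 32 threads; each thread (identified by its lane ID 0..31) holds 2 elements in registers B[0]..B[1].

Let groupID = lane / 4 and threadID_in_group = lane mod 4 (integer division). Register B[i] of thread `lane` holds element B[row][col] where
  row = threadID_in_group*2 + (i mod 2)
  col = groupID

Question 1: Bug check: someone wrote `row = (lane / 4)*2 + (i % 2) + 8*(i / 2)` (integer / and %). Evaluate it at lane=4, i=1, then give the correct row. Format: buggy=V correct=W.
buggy=3 correct=1

`(lane / 4)*2 + (i % 2) + 8*(i / 2)`[4,1]→3
lane 4: G=1 (4/4), T=0 (4%4)
i=1: r=0*2+1=1, c=G=1
row: 3 vs 1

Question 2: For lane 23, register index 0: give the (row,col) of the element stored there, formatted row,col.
lane 23=>23/4=5, 23 mod 4=3
i=0  r:2·3+0=>6  c:5

6,5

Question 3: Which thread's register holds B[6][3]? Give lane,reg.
15,0

c: 3->gid=3  r: 6->tid=3,i&1=0
L=3*4+3=15  i=0=0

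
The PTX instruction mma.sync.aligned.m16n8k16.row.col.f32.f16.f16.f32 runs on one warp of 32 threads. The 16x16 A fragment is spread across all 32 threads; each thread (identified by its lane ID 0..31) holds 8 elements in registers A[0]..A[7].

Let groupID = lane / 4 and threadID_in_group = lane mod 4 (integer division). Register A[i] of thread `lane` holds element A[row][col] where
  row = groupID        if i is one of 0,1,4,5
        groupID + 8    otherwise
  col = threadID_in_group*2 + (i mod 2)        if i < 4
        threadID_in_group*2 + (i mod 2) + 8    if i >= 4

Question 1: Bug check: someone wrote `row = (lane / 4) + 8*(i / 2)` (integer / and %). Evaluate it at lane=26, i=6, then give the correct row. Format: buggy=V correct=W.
buggy=30 correct=14

`(lane / 4) + 8*(i / 2)`[26,6]=>30
26: grp=6,tig=2
[6] (6+8,2*2+0+8) = (14,12)
row: 30 vs 14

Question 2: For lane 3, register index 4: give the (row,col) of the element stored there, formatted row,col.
0,14

lane 3: G=0 (3/4), T=3 (3%4)
i=4: r=0+0=0, c=3*2+0+8=14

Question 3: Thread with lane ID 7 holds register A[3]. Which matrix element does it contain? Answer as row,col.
9,7

lane 7: gid=1 (7/4), tid=3 (7%4)
i=3: r=1+8=9, c=3*2+1+0=7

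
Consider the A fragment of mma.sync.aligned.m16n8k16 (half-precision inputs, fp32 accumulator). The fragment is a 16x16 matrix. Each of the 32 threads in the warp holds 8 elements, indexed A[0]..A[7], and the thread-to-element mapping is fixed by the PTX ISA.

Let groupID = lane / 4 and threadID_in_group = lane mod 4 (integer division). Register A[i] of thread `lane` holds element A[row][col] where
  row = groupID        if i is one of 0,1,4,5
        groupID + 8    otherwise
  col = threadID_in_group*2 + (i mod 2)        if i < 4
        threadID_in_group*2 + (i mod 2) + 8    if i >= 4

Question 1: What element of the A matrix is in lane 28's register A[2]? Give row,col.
15,0

L=28→G=28>>2=7, T=28&3=0
[2]→row 7+8=15  col 0·2+0+0=0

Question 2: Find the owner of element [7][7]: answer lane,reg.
31,1

r=7->g=7,rb=0  c=7->cb=0,t=3,b0=1
L=7*4+3=31  i=0*4+0*2+1=1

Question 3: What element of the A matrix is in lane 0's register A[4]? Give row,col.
0,8

L=0->gid=0>>2=0, tid=0&3=0
[4]->row 0+0=0  col 0·2+0+8=8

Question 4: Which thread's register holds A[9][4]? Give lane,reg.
r=9⇒gr=1,Rb=1  c=4⇒Cb=0,th=2,odd=0
L=1*4+2=6  i=0*4+1*2+0=2

6,2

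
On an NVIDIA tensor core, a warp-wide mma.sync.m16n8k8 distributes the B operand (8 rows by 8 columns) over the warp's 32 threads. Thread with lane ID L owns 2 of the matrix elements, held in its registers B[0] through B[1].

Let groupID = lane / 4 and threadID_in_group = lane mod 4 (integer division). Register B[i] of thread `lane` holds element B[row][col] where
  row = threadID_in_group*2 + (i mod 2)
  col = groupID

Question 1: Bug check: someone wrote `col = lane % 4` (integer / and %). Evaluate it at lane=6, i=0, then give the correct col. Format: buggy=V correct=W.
`lane % 4`[6,0]=>2
lane 6: grp=1 (6/4), tig=2 (6%4)
i=0: r=2*2+0=4, c=grp=1
col: 2 vs 1

buggy=2 correct=1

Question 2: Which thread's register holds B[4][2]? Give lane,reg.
c: 2->gid=2  r: 4->tid=2,i&1=0
L=2*4+2=10  i=0=0

10,0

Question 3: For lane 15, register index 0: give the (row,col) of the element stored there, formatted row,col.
15: G=3,T=3
[0] (3*2+0,3) = (6,3)

6,3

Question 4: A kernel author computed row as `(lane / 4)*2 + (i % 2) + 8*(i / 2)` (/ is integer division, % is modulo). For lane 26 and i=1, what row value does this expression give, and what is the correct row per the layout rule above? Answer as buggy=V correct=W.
`(lane / 4)*2 + (i % 2) + 8*(i / 2)`[26,1]=>13
lane 26: grp=6 (26/4), tig=2 (26%4)
i=1: r=2*2+1=5, c=grp=6
row: 13 vs 5

buggy=13 correct=5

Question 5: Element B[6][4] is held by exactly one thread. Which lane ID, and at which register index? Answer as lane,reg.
c=4⇒gr=4  r=6⇒th=3,odd=0
L=4*4+3=19  i=0=0

19,0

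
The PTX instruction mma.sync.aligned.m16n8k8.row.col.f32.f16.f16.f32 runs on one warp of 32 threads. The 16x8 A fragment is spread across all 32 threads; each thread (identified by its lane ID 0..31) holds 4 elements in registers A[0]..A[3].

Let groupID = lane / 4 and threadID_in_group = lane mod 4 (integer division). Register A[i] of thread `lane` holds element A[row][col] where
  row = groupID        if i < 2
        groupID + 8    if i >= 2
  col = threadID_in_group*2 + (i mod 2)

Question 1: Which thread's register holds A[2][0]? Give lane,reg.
8,0

r:2=>grp=2,rB=0  c:0=>tig=0,lo=0
L=2*4+0=8  i=0*2+0=0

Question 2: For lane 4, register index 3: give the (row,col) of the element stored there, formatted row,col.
lane 4=>4/4=1, 4 mod 4=0
i=3  r:1+8=>9  c:2·0+1=>1

9,1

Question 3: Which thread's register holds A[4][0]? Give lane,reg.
16,0

r:4=>grp=4,rB=0  c:0=>tig=0,lo=0
L=4*4+0=16  i=0*2+0=0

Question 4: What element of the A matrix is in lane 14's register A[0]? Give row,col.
L=14->gid=14>>2=3, tid=14&3=2
[0]->row 3+0=3  col 2·2+0=4

3,4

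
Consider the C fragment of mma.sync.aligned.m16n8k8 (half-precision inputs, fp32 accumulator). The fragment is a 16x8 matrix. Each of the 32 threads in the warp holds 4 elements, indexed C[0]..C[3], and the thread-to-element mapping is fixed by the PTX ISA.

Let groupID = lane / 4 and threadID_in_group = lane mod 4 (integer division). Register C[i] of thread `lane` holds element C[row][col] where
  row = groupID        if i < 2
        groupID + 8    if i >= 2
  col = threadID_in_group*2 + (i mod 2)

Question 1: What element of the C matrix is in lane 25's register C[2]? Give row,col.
lane 25=>25/4=6, 25 mod 4=1
i=2  r:6+8=>14  c:2·1+0=>2

14,2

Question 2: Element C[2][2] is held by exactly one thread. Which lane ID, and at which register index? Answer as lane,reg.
r: 2->gid=2,r8=0  c: 2->tid=1,i&1=0
L=2*4+1=9  i=0*2+0=0

9,0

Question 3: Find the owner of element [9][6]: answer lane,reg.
7,2

r=9->g=1,rb=1  c=6->t=3,b0=0
L=1*4+3=7  i=1*2+0=2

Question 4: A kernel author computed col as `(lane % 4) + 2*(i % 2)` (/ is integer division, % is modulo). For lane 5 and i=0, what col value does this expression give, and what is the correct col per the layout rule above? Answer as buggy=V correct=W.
`(lane % 4) + 2*(i % 2)`[5,0]⇒1
5: gr=1,th=1
[0] (1+0,1*2+0) = (1,2)
col: 1 vs 2

buggy=1 correct=2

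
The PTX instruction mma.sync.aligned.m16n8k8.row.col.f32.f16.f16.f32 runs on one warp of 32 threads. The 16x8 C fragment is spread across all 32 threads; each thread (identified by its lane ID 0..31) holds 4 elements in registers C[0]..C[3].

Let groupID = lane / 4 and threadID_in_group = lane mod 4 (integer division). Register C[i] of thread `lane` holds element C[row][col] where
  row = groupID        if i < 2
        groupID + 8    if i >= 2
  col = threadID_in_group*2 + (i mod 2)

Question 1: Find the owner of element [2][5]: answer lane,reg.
r=2→G=2,rhi=0  c=5→T=2,p=1
L=2*4+2=10  i=0*2+1=1

10,1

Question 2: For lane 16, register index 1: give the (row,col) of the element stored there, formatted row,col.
4,1

lane 16⇒16/4=4, 16 mod 4=0
i=1  r:4+0⇒4  c:2·0+1⇒1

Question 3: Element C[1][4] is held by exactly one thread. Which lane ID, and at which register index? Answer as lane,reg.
6,0

r:1=>grp=1,rB=0  c:4=>tig=2,lo=0
L=1*4+2=6  i=0*2+0=0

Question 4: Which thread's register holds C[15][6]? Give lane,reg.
31,2

r=15→G=7,rhi=1  c=6→T=3,p=0
L=7*4+3=31  i=1*2+0=2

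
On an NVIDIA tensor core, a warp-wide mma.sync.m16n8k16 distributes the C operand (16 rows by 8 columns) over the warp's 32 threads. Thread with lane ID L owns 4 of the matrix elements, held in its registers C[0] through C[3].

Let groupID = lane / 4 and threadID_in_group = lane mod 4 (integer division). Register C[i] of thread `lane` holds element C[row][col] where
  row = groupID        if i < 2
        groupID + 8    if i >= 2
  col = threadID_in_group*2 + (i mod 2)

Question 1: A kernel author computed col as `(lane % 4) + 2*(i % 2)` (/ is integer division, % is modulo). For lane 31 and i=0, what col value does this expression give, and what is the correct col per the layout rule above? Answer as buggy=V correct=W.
buggy=3 correct=6

`(lane % 4) + 2*(i % 2)`[31,0]->3
lane 31: g=7 (31/4), t=3 (31%4)
i=0: r=7+0=7, c=3*2+0=6
col: 3 vs 6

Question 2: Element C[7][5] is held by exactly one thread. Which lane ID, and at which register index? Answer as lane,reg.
r: 7->gid=7,r8=0  c: 5->tid=2,i&1=1
L=7*4+2=30  i=0*2+1=1

30,1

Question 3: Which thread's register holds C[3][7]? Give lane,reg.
r=3->g=3,rb=0  c=7->t=3,b0=1
L=3*4+3=15  i=0*2+1=1

15,1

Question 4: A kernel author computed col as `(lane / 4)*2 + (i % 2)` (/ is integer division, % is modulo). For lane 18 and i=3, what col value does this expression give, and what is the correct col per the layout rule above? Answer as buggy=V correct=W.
`(lane / 4)*2 + (i % 2)`[18,3]->9
lane 18: g=4 (18/4), t=2 (18%4)
i=3: r=4+8=12, c=2*2+1=5
col: 9 vs 5

buggy=9 correct=5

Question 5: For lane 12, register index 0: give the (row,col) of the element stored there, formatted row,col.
3,0

L=12->g=12>>2=3, t=12&3=0
[0]->row 3+0=3  col 0·2+0=0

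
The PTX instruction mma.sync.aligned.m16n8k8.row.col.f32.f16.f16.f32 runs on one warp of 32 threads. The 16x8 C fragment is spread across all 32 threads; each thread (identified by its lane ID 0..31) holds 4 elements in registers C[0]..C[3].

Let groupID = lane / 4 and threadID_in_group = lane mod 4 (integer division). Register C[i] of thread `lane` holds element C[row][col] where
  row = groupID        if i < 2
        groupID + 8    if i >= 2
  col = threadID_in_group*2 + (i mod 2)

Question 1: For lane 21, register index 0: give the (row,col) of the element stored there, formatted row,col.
5,2

lane 21→21/4=5, 21 mod 4=1
i=0  r:5+0→5  c:2·1+0→2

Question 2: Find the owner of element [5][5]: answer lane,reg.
r: 5->gid=5,r8=0  c: 5->tid=2,i&1=1
L=5*4+2=22  i=0*2+1=1

22,1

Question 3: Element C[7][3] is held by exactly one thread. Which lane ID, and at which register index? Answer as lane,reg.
r=7->g=7,rb=0  c=3->t=1,b0=1
L=7*4+1=29  i=0*2+1=1

29,1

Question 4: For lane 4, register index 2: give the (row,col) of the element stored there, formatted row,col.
9,0

L=4->g=4>>2=1, t=4&3=0
[2]->row 1+8=9  col 0·2+0=0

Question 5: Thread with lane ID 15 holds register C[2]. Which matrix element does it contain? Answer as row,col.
lane 15=>15/4=3, 15 mod 4=3
i=2  r:3+8=>11  c:2·3+0=>6

11,6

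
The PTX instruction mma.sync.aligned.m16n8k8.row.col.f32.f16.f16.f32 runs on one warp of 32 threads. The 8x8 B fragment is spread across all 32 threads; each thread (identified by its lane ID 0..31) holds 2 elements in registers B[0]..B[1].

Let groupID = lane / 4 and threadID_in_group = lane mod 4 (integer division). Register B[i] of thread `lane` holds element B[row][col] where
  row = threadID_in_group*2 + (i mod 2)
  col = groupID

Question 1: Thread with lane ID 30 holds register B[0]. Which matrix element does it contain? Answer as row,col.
4,7

L=30=>grp=30>>2=7, tig=30&3=2
[0]=>row 2·2+0=4  col grp=7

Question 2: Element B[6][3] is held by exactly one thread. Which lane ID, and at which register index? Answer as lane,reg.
c:3=>grp=3  r:6=>tig=3,lo=0
L=3*4+3=15  i=0=0

15,0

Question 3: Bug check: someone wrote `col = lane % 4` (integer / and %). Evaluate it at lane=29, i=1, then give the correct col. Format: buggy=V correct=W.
buggy=1 correct=7

`lane % 4`[29,1]→1
L=29→G=29>>2=7, T=29&3=1
[1]→row 1·2+1=3  col G=7
col: 1 vs 7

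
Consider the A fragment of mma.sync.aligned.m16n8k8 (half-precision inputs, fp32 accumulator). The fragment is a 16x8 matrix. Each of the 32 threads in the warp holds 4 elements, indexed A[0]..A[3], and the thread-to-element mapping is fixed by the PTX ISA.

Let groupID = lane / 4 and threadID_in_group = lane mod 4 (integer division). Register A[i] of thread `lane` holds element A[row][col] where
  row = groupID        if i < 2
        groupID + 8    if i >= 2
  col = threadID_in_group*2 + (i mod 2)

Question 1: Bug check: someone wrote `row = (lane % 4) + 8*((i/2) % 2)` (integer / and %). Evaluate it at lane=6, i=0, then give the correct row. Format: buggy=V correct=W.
`(lane % 4) + 8*((i/2) % 2)`[6,0]=>2
L=6=>grp=6>>2=1, tig=6&3=2
[0]=>row 1+0=1  col 2·2+0=4
row: 2 vs 1

buggy=2 correct=1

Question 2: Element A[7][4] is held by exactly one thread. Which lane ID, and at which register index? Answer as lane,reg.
30,0

r=7⇒gr=7,Rb=0  c=4⇒th=2,odd=0
L=7*4+2=30  i=0*2+0=0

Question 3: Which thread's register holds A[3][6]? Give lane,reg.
15,0

r=3⇒gr=3,Rb=0  c=6⇒th=3,odd=0
L=3*4+3=15  i=0*2+0=0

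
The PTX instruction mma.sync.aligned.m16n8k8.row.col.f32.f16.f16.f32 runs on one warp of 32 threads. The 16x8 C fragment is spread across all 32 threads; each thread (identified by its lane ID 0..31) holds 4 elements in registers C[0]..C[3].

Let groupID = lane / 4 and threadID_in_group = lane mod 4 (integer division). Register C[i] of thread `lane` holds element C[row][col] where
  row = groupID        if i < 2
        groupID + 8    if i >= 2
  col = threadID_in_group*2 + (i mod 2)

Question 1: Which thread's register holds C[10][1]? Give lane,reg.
8,3

r: 10->gid=2,r8=1  c: 1->tid=0,i&1=1
L=2*4+0=8  i=1*2+1=3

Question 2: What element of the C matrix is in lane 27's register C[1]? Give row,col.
L=27->gid=27>>2=6, tid=27&3=3
[1]->row 6+0=6  col 3·2+1=7

6,7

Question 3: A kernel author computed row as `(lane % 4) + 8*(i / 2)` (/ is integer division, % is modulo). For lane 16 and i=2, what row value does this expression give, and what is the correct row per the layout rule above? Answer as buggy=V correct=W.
buggy=8 correct=12

`(lane % 4) + 8*(i / 2)`[16,2]⇒8
16: gr=4,th=0
[2] (4+8,0*2+0) = (12,0)
row: 8 vs 12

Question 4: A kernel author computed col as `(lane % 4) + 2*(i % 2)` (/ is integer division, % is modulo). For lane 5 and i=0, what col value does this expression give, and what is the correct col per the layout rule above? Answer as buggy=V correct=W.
`(lane % 4) + 2*(i % 2)`[5,0]->1
lane 5: gid=1 (5/4), tid=1 (5%4)
i=0: r=1+0=1, c=1*2+0=2
col: 1 vs 2

buggy=1 correct=2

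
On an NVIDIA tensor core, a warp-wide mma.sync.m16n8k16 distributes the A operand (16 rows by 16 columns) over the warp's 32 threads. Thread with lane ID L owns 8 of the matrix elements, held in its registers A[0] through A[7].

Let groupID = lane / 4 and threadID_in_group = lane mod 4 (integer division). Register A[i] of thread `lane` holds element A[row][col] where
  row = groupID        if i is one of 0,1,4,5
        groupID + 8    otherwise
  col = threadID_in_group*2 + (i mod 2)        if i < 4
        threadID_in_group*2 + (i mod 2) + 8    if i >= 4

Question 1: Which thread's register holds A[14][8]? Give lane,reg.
24,6

r=14⇒gr=6,Rb=1  c=8⇒Cb=1,th=0,odd=0
L=6*4+0=24  i=1*4+1*2+0=6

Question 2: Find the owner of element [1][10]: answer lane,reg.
r=1->g=1,rb=0  c=10->cb=1,t=1,b0=0
L=1*4+1=5  i=1*4+0*2+0=4

5,4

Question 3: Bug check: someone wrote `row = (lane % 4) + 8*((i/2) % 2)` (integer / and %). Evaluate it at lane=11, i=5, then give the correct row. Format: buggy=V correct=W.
`(lane % 4) + 8*((i/2) % 2)`[11,5]→3
11: G=2,T=3
[5] (2+0,3*2+1+8) = (2,15)
row: 3 vs 2

buggy=3 correct=2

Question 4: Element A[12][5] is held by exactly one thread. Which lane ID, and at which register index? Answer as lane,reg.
r=12->g=4,rb=1  c=5->cb=0,t=2,b0=1
L=4*4+2=18  i=0*4+1*2+1=3

18,3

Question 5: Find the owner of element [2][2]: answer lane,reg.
9,0

r=2⇒gr=2,Rb=0  c=2⇒Cb=0,th=1,odd=0
L=2*4+1=9  i=0*4+0*2+0=0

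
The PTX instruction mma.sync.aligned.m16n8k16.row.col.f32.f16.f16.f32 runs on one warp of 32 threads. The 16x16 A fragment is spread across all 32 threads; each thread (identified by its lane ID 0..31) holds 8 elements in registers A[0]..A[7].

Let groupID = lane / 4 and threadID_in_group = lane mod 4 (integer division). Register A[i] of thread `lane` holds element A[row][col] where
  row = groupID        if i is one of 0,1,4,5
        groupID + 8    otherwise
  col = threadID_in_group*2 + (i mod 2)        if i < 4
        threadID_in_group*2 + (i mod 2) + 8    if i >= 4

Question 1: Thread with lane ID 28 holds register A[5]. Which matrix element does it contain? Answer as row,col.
7,9

lane 28: grp=7 (28/4), tig=0 (28%4)
i=5: r=7+0=7, c=0*2+1+8=9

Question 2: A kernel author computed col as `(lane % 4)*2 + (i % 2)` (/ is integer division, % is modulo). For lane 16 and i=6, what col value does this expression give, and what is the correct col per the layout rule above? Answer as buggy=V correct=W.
buggy=0 correct=8

`(lane % 4)*2 + (i % 2)`[16,6]->0
lane 16: g=4 (16/4), t=0 (16%4)
i=6: r=4+8=12, c=0*2+0+8=8
col: 0 vs 8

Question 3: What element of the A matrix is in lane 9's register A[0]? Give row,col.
2,2

9: gr=2,th=1
[0] (2+0,1*2+0+0) = (2,2)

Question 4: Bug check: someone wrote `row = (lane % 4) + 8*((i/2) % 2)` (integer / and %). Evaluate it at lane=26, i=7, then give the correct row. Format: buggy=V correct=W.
`(lane % 4) + 8*((i/2) % 2)`[26,7]→10
lane 26→26/4=6, 26 mod 4=2
i=7  r:6+8→14  c:2·2+1+8→13
row: 10 vs 14

buggy=10 correct=14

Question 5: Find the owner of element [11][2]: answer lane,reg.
13,2

r=11⇒gr=3,Rb=1  c=2⇒Cb=0,th=1,odd=0
L=3*4+1=13  i=0*4+1*2+0=2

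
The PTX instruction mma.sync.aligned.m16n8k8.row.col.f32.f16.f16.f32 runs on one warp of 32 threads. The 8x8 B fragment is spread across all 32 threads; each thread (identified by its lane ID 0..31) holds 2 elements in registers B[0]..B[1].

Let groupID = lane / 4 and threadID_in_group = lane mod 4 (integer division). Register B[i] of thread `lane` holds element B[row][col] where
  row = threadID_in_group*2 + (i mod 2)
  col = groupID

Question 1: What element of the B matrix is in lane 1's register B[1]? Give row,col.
3,0

L=1->gid=1>>2=0, tid=1&3=1
[1]->row 1·2+1=3  col gid=0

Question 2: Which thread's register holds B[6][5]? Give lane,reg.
c=5→G=5  r=6→T=3,p=0
L=5*4+3=23  i=0=0

23,0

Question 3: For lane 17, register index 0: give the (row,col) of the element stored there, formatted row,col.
L=17->g=17>>2=4, t=17&3=1
[0]->row 1·2+0=2  col g=4

2,4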